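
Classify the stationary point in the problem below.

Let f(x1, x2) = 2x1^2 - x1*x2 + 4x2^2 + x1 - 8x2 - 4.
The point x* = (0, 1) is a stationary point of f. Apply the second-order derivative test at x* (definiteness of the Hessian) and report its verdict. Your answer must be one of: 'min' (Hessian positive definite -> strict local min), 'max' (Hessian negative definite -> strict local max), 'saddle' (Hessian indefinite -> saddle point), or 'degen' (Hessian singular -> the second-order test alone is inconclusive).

Compute the Hessian H = grad^2 f:
  H = [[4, -1], [-1, 8]]
Verify stationarity: grad f(x*) = H x* + g = (0, 0).
Eigenvalues of H: 3.7639, 8.2361.
Both eigenvalues > 0, so H is positive definite -> x* is a strict local min.

min


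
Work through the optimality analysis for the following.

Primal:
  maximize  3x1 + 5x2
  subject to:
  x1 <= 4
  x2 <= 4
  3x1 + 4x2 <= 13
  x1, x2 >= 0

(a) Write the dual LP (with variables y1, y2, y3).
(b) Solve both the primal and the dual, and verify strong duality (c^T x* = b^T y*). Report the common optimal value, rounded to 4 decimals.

The standard primal-dual pair for 'max c^T x s.t. A x <= b, x >= 0' is:
  Dual:  min b^T y  s.t.  A^T y >= c,  y >= 0.

So the dual LP is:
  minimize  4y1 + 4y2 + 13y3
  subject to:
    y1 + 3y3 >= 3
    y2 + 4y3 >= 5
    y1, y2, y3 >= 0

Solving the primal: x* = (0, 3.25).
  primal value c^T x* = 16.25.
Solving the dual: y* = (0, 0, 1.25).
  dual value b^T y* = 16.25.
Strong duality: c^T x* = b^T y*. Confirmed.

16.25


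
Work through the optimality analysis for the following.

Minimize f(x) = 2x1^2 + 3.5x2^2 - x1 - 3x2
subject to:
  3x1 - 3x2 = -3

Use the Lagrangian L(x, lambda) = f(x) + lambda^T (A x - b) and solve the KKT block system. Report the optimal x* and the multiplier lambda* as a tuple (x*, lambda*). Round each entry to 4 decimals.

Form the Lagrangian:
  L(x, lambda) = (1/2) x^T Q x + c^T x + lambda^T (A x - b)
Stationarity (grad_x L = 0): Q x + c + A^T lambda = 0.
Primal feasibility: A x = b.

This gives the KKT block system:
  [ Q   A^T ] [ x     ]   [-c ]
  [ A    0  ] [ lambda ] = [ b ]

Solving the linear system:
  x*      = (-0.2727, 0.7273)
  lambda* = (0.697)
  f(x*)   = 0.0909

x* = (-0.2727, 0.7273), lambda* = (0.697)


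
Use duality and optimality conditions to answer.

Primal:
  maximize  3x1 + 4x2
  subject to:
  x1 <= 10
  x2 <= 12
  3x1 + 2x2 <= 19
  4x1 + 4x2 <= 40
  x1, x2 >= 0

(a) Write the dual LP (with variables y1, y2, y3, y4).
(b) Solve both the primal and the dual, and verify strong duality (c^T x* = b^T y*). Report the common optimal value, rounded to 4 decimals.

The standard primal-dual pair for 'max c^T x s.t. A x <= b, x >= 0' is:
  Dual:  min b^T y  s.t.  A^T y >= c,  y >= 0.

So the dual LP is:
  minimize  10y1 + 12y2 + 19y3 + 40y4
  subject to:
    y1 + 3y3 + 4y4 >= 3
    y2 + 2y3 + 4y4 >= 4
    y1, y2, y3, y4 >= 0

Solving the primal: x* = (0, 9.5).
  primal value c^T x* = 38.
Solving the dual: y* = (0, 0, 2, 0).
  dual value b^T y* = 38.
Strong duality: c^T x* = b^T y*. Confirmed.

38


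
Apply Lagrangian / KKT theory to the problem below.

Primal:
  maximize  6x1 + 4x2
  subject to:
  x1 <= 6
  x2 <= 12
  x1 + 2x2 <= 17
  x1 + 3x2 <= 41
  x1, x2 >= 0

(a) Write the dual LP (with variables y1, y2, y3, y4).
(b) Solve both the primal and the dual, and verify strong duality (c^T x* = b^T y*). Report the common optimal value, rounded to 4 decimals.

The standard primal-dual pair for 'max c^T x s.t. A x <= b, x >= 0' is:
  Dual:  min b^T y  s.t.  A^T y >= c,  y >= 0.

So the dual LP is:
  minimize  6y1 + 12y2 + 17y3 + 41y4
  subject to:
    y1 + y3 + y4 >= 6
    y2 + 2y3 + 3y4 >= 4
    y1, y2, y3, y4 >= 0

Solving the primal: x* = (6, 5.5).
  primal value c^T x* = 58.
Solving the dual: y* = (4, 0, 2, 0).
  dual value b^T y* = 58.
Strong duality: c^T x* = b^T y*. Confirmed.

58


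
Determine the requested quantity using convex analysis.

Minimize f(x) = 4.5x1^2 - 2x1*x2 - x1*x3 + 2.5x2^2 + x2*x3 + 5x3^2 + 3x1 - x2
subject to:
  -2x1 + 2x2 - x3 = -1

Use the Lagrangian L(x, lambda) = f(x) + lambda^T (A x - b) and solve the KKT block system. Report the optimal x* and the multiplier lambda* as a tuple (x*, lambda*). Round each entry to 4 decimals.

Form the Lagrangian:
  L(x, lambda) = (1/2) x^T Q x + c^T x + lambda^T (A x - b)
Stationarity (grad_x L = 0): Q x + c + A^T lambda = 0.
Primal feasibility: A x = b.

This gives the KKT block system:
  [ Q   A^T ] [ x     ]   [-c ]
  [ A    0  ] [ lambda ] = [ b ]

Solving the linear system:
  x*      = (-0.079, -0.4823, 0.1933)
  lambda* = (1.5301)
  f(x*)   = 0.8877

x* = (-0.079, -0.4823, 0.1933), lambda* = (1.5301)


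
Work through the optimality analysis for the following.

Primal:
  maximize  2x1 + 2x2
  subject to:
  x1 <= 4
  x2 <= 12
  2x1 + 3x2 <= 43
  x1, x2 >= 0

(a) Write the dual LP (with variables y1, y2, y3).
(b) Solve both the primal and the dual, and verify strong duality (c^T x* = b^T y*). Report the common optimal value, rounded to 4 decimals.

The standard primal-dual pair for 'max c^T x s.t. A x <= b, x >= 0' is:
  Dual:  min b^T y  s.t.  A^T y >= c,  y >= 0.

So the dual LP is:
  minimize  4y1 + 12y2 + 43y3
  subject to:
    y1 + 2y3 >= 2
    y2 + 3y3 >= 2
    y1, y2, y3 >= 0

Solving the primal: x* = (4, 11.6667).
  primal value c^T x* = 31.3333.
Solving the dual: y* = (0.6667, 0, 0.6667).
  dual value b^T y* = 31.3333.
Strong duality: c^T x* = b^T y*. Confirmed.

31.3333


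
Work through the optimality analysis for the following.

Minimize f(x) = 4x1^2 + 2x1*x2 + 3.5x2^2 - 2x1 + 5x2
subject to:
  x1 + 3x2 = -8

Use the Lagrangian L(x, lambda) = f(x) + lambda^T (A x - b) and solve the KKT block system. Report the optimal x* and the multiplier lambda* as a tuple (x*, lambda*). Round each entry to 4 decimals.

Form the Lagrangian:
  L(x, lambda) = (1/2) x^T Q x + c^T x + lambda^T (A x - b)
Stationarity (grad_x L = 0): Q x + c + A^T lambda = 0.
Primal feasibility: A x = b.

This gives the KKT block system:
  [ Q   A^T ] [ x     ]   [-c ]
  [ A    0  ] [ lambda ] = [ b ]

Solving the linear system:
  x*      = (0.3731, -2.791)
  lambda* = (4.597)
  f(x*)   = 11.0373

x* = (0.3731, -2.791), lambda* = (4.597)


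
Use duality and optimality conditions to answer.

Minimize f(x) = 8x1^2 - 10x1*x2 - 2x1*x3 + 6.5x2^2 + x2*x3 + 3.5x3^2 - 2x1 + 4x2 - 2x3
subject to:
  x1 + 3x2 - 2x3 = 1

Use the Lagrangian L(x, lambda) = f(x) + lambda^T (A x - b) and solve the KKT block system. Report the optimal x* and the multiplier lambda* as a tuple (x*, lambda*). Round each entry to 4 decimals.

Form the Lagrangian:
  L(x, lambda) = (1/2) x^T Q x + c^T x + lambda^T (A x - b)
Stationarity (grad_x L = 0): Q x + c + A^T lambda = 0.
Primal feasibility: A x = b.

This gives the KKT block system:
  [ Q   A^T ] [ x     ]   [-c ]
  [ A    0  ] [ lambda ] = [ b ]

Solving the linear system:
  x*      = (0.343, 0.2279, 0.0134)
  lambda* = (-1.1821)
  f(x*)   = 0.6905

x* = (0.343, 0.2279, 0.0134), lambda* = (-1.1821)


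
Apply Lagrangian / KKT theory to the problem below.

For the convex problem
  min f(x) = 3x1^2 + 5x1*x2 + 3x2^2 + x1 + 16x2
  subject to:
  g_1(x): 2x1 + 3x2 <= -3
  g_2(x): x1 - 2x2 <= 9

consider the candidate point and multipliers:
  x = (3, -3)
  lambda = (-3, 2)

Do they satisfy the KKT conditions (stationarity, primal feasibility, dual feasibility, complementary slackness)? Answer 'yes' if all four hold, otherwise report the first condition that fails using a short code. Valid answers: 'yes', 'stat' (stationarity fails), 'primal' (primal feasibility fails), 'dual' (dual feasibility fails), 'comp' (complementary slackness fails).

Gradient of f: grad f(x) = Q x + c = (4, 13)
Constraint values g_i(x) = a_i^T x - b_i:
  g_1((3, -3)) = 0
  g_2((3, -3)) = 0
Stationarity residual: grad f(x) + sum_i lambda_i a_i = (0, 0)
  -> stationarity OK
Primal feasibility (all g_i <= 0): OK
Dual feasibility (all lambda_i >= 0): FAILS
Complementary slackness (lambda_i * g_i(x) = 0 for all i): OK

Verdict: the first failing condition is dual_feasibility -> dual.

dual


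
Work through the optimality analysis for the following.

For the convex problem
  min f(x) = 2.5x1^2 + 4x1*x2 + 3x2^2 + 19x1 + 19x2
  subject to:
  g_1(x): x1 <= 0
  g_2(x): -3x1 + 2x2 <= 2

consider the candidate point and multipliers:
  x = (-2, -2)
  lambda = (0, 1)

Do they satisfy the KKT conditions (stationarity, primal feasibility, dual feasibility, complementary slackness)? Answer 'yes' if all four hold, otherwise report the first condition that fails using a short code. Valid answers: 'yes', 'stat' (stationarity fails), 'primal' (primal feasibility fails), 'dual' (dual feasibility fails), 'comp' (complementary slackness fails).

Gradient of f: grad f(x) = Q x + c = (1, -1)
Constraint values g_i(x) = a_i^T x - b_i:
  g_1((-2, -2)) = -2
  g_2((-2, -2)) = 0
Stationarity residual: grad f(x) + sum_i lambda_i a_i = (-2, 1)
  -> stationarity FAILS
Primal feasibility (all g_i <= 0): OK
Dual feasibility (all lambda_i >= 0): OK
Complementary slackness (lambda_i * g_i(x) = 0 for all i): OK

Verdict: the first failing condition is stationarity -> stat.

stat


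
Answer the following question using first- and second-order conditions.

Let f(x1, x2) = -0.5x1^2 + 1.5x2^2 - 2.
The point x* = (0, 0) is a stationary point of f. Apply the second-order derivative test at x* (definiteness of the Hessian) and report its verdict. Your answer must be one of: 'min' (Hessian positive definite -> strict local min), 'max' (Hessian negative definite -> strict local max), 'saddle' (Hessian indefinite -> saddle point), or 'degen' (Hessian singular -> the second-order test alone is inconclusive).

Compute the Hessian H = grad^2 f:
  H = [[-1, 0], [0, 3]]
Verify stationarity: grad f(x*) = H x* + g = (0, 0).
Eigenvalues of H: -1, 3.
Eigenvalues have mixed signs, so H is indefinite -> x* is a saddle point.

saddle


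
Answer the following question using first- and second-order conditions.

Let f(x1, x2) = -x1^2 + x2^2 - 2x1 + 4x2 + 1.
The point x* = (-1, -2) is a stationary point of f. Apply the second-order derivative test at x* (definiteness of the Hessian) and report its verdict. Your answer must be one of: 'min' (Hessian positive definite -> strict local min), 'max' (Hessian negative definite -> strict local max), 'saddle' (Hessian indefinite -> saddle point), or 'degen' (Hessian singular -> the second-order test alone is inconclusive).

Compute the Hessian H = grad^2 f:
  H = [[-2, 0], [0, 2]]
Verify stationarity: grad f(x*) = H x* + g = (0, 0).
Eigenvalues of H: -2, 2.
Eigenvalues have mixed signs, so H is indefinite -> x* is a saddle point.

saddle


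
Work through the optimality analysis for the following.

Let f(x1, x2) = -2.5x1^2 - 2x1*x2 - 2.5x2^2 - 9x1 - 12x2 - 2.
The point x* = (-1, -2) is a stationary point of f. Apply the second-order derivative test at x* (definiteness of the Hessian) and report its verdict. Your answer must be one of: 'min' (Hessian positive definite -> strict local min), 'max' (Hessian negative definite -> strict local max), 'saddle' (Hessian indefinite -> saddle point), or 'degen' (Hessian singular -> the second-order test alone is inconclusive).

Compute the Hessian H = grad^2 f:
  H = [[-5, -2], [-2, -5]]
Verify stationarity: grad f(x*) = H x* + g = (0, 0).
Eigenvalues of H: -7, -3.
Both eigenvalues < 0, so H is negative definite -> x* is a strict local max.

max


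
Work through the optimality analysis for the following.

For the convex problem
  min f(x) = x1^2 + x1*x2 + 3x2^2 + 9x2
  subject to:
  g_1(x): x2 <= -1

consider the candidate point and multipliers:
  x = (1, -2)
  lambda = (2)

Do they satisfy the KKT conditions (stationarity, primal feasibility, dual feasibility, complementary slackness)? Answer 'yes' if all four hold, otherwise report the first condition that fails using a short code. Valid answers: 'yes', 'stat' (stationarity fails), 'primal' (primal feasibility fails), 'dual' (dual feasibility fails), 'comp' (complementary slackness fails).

Gradient of f: grad f(x) = Q x + c = (0, -2)
Constraint values g_i(x) = a_i^T x - b_i:
  g_1((1, -2)) = -1
Stationarity residual: grad f(x) + sum_i lambda_i a_i = (0, 0)
  -> stationarity OK
Primal feasibility (all g_i <= 0): OK
Dual feasibility (all lambda_i >= 0): OK
Complementary slackness (lambda_i * g_i(x) = 0 for all i): FAILS

Verdict: the first failing condition is complementary_slackness -> comp.

comp


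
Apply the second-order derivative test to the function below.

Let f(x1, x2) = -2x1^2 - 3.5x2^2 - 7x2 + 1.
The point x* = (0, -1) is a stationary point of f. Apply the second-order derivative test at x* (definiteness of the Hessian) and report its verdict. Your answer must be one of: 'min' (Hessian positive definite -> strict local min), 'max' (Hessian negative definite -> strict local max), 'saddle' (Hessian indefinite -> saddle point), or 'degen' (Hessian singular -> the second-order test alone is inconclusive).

Compute the Hessian H = grad^2 f:
  H = [[-4, 0], [0, -7]]
Verify stationarity: grad f(x*) = H x* + g = (0, 0).
Eigenvalues of H: -7, -4.
Both eigenvalues < 0, so H is negative definite -> x* is a strict local max.

max


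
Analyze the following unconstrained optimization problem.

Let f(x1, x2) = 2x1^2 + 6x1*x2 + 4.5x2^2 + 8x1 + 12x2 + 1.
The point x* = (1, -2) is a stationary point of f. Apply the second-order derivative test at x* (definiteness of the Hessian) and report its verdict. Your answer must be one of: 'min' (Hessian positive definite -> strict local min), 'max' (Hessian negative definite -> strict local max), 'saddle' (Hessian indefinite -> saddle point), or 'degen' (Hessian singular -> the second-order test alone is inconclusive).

Compute the Hessian H = grad^2 f:
  H = [[4, 6], [6, 9]]
Verify stationarity: grad f(x*) = H x* + g = (0, 0).
Eigenvalues of H: 0, 13.
H has a zero eigenvalue (singular; positive semidefinite but not definite), so H is neither positive definite, negative definite, nor indefinite. The second-order test alone is inconclusive -> degen.
(Indeed, f is constant along the null direction of H through x*, so x* is not a strict local extremum.)

degen


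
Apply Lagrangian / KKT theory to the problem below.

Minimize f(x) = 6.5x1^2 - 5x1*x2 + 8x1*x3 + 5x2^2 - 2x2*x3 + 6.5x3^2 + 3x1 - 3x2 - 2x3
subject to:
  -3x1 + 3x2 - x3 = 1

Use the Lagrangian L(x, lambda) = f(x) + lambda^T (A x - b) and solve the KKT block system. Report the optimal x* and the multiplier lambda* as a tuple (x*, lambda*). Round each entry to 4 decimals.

Form the Lagrangian:
  L(x, lambda) = (1/2) x^T Q x + c^T x + lambda^T (A x - b)
Stationarity (grad_x L = 0): Q x + c + A^T lambda = 0.
Primal feasibility: A x = b.

This gives the KKT block system:
  [ Q   A^T ] [ x     ]   [-c ]
  [ A    0  ] [ lambda ] = [ b ]

Solving the linear system:
  x*      = (-0.381, 0.0952, 0.4286)
  lambda* = (0.3333)
  f(x*)   = -1.3095

x* = (-0.381, 0.0952, 0.4286), lambda* = (0.3333)


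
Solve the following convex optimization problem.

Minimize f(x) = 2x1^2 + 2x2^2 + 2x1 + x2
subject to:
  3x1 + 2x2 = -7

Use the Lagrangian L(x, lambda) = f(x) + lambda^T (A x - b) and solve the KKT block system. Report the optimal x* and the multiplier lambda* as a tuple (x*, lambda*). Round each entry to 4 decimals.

Form the Lagrangian:
  L(x, lambda) = (1/2) x^T Q x + c^T x + lambda^T (A x - b)
Stationarity (grad_x L = 0): Q x + c + A^T lambda = 0.
Primal feasibility: A x = b.

This gives the KKT block system:
  [ Q   A^T ] [ x     ]   [-c ]
  [ A    0  ] [ lambda ] = [ b ]

Solving the linear system:
  x*      = (-1.6538, -1.0192)
  lambda* = (1.5385)
  f(x*)   = 3.2212

x* = (-1.6538, -1.0192), lambda* = (1.5385)


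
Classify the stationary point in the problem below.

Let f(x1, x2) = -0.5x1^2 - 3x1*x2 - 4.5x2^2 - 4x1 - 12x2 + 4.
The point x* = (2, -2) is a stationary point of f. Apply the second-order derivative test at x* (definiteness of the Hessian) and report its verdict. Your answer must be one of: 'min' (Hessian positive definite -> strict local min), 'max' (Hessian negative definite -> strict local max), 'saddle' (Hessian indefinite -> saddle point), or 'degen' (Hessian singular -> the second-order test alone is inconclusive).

Compute the Hessian H = grad^2 f:
  H = [[-1, -3], [-3, -9]]
Verify stationarity: grad f(x*) = H x* + g = (0, 0).
Eigenvalues of H: -10, 0.
H has a zero eigenvalue (singular; negative semidefinite but not definite), so H is neither positive definite, negative definite, nor indefinite. The second-order test alone is inconclusive -> degen.
(Indeed, f is constant along the null direction of H through x*, so x* is not a strict local extremum.)

degen


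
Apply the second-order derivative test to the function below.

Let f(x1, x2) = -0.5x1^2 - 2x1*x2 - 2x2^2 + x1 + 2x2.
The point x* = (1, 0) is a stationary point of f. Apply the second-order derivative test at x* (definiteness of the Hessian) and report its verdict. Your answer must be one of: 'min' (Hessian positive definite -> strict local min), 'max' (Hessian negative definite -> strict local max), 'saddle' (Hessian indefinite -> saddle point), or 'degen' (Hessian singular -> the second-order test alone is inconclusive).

Compute the Hessian H = grad^2 f:
  H = [[-1, -2], [-2, -4]]
Verify stationarity: grad f(x*) = H x* + g = (0, 0).
Eigenvalues of H: -5, 0.
H has a zero eigenvalue (singular; negative semidefinite but not definite), so H is neither positive definite, negative definite, nor indefinite. The second-order test alone is inconclusive -> degen.
(Indeed, f is constant along the null direction of H through x*, so x* is not a strict local extremum.)

degen


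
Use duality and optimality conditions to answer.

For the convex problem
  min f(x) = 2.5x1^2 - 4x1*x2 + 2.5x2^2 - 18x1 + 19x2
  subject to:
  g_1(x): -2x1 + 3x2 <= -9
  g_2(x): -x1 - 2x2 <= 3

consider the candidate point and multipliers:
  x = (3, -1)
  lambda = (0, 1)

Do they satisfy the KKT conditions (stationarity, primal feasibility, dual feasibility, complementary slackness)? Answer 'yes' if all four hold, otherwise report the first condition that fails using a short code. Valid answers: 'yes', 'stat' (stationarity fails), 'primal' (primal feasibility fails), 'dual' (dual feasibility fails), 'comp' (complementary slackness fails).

Gradient of f: grad f(x) = Q x + c = (1, 2)
Constraint values g_i(x) = a_i^T x - b_i:
  g_1((3, -1)) = 0
  g_2((3, -1)) = -4
Stationarity residual: grad f(x) + sum_i lambda_i a_i = (0, 0)
  -> stationarity OK
Primal feasibility (all g_i <= 0): OK
Dual feasibility (all lambda_i >= 0): OK
Complementary slackness (lambda_i * g_i(x) = 0 for all i): FAILS

Verdict: the first failing condition is complementary_slackness -> comp.

comp


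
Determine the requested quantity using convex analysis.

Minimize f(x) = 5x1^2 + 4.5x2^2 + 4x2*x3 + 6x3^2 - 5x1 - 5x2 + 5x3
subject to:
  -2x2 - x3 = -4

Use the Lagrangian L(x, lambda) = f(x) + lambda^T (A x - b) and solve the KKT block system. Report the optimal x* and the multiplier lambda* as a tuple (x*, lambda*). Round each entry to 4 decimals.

Form the Lagrangian:
  L(x, lambda) = (1/2) x^T Q x + c^T x + lambda^T (A x - b)
Stationarity (grad_x L = 0): Q x + c + A^T lambda = 0.
Primal feasibility: A x = b.

This gives the KKT block system:
  [ Q   A^T ] [ x     ]   [-c ]
  [ A    0  ] [ lambda ] = [ b ]

Solving the linear system:
  x*      = (0.5, 2.3171, -0.6341)
  lambda* = (6.6585)
  f(x*)   = 4.689

x* = (0.5, 2.3171, -0.6341), lambda* = (6.6585)


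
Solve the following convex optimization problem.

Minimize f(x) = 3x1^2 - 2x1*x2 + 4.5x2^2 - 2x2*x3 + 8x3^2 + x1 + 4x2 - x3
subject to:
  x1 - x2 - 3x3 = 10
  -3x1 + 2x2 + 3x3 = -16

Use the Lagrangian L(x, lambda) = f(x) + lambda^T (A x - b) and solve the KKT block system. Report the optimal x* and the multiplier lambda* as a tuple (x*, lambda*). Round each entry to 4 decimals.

Form the Lagrangian:
  L(x, lambda) = (1/2) x^T Q x + c^T x + lambda^T (A x - b)
Stationarity (grad_x L = 0): Q x + c + A^T lambda = 0.
Primal feasibility: A x = b.

This gives the KKT block system:
  [ Q   A^T ] [ x     ]   [-c ]
  [ A    0  ] [ lambda ] = [ b ]

Solving the linear system:
  x*      = (2.0347, -1.9306, -2.0116)
  lambda* = (-6.1272, 3.6474)
  f(x*)   = 57.9769

x* = (2.0347, -1.9306, -2.0116), lambda* = (-6.1272, 3.6474)


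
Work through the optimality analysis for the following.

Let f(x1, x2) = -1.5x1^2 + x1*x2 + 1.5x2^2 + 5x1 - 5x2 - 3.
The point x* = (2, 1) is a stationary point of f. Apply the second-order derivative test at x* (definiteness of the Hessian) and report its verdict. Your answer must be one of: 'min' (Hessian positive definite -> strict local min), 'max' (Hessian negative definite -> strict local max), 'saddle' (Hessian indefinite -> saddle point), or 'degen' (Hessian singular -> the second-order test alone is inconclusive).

Compute the Hessian H = grad^2 f:
  H = [[-3, 1], [1, 3]]
Verify stationarity: grad f(x*) = H x* + g = (0, 0).
Eigenvalues of H: -3.1623, 3.1623.
Eigenvalues have mixed signs, so H is indefinite -> x* is a saddle point.

saddle


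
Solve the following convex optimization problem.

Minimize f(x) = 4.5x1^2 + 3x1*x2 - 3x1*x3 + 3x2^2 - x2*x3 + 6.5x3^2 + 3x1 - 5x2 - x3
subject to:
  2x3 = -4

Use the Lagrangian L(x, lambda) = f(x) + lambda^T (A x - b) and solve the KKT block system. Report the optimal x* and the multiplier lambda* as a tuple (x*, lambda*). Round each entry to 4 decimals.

Form the Lagrangian:
  L(x, lambda) = (1/2) x^T Q x + c^T x + lambda^T (A x - b)
Stationarity (grad_x L = 0): Q x + c + A^T lambda = 0.
Primal feasibility: A x = b.

This gives the KKT block system:
  [ Q   A^T ] [ x     ]   [-c ]
  [ A    0  ] [ lambda ] = [ b ]

Solving the linear system:
  x*      = (-1.4, 1.2, -2)
  lambda* = (12)
  f(x*)   = 19.9

x* = (-1.4, 1.2, -2), lambda* = (12)


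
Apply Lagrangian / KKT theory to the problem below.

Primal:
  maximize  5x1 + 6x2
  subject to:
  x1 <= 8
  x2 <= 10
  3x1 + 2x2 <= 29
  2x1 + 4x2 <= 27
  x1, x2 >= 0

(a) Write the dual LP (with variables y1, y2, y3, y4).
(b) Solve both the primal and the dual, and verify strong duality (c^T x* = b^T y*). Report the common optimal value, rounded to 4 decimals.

The standard primal-dual pair for 'max c^T x s.t. A x <= b, x >= 0' is:
  Dual:  min b^T y  s.t.  A^T y >= c,  y >= 0.

So the dual LP is:
  minimize  8y1 + 10y2 + 29y3 + 27y4
  subject to:
    y1 + 3y3 + 2y4 >= 5
    y2 + 2y3 + 4y4 >= 6
    y1, y2, y3, y4 >= 0

Solving the primal: x* = (7.75, 2.875).
  primal value c^T x* = 56.
Solving the dual: y* = (0, 0, 1, 1).
  dual value b^T y* = 56.
Strong duality: c^T x* = b^T y*. Confirmed.

56


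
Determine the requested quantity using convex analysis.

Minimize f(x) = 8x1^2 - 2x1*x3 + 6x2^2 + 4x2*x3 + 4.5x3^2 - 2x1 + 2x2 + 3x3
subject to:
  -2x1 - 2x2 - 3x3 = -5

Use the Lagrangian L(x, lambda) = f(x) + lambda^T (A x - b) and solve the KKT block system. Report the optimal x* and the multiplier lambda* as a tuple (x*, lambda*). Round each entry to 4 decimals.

Form the Lagrangian:
  L(x, lambda) = (1/2) x^T Q x + c^T x + lambda^T (A x - b)
Stationarity (grad_x L = 0): Q x + c + A^T lambda = 0.
Primal feasibility: A x = b.

This gives the KKT block system:
  [ Q   A^T ] [ x     ]   [-c ]
  [ A    0  ] [ lambda ] = [ b ]

Solving the linear system:
  x*      = (0.75, 0.125, 1.0833)
  lambda* = (3.9167)
  f(x*)   = 10.7917

x* = (0.75, 0.125, 1.0833), lambda* = (3.9167)


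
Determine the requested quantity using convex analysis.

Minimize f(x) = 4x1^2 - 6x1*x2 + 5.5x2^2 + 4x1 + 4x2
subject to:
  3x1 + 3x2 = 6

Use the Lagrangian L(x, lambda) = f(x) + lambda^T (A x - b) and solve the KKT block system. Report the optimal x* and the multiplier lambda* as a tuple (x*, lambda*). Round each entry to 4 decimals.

Form the Lagrangian:
  L(x, lambda) = (1/2) x^T Q x + c^T x + lambda^T (A x - b)
Stationarity (grad_x L = 0): Q x + c + A^T lambda = 0.
Primal feasibility: A x = b.

This gives the KKT block system:
  [ Q   A^T ] [ x     ]   [-c ]
  [ A    0  ] [ lambda ] = [ b ]

Solving the linear system:
  x*      = (1.0968, 0.9032)
  lambda* = (-2.4516)
  f(x*)   = 11.3548

x* = (1.0968, 0.9032), lambda* = (-2.4516)


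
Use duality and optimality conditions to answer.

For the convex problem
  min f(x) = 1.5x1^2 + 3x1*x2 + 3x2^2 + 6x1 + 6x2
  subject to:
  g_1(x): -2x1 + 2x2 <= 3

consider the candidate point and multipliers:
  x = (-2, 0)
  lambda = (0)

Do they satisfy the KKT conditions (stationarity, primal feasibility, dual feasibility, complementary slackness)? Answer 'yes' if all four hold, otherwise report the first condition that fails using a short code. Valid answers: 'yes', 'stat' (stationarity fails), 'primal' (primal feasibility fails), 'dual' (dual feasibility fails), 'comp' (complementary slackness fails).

Gradient of f: grad f(x) = Q x + c = (0, 0)
Constraint values g_i(x) = a_i^T x - b_i:
  g_1((-2, 0)) = 1
Stationarity residual: grad f(x) + sum_i lambda_i a_i = (0, 0)
  -> stationarity OK
Primal feasibility (all g_i <= 0): FAILS
Dual feasibility (all lambda_i >= 0): OK
Complementary slackness (lambda_i * g_i(x) = 0 for all i): OK

Verdict: the first failing condition is primal_feasibility -> primal.

primal


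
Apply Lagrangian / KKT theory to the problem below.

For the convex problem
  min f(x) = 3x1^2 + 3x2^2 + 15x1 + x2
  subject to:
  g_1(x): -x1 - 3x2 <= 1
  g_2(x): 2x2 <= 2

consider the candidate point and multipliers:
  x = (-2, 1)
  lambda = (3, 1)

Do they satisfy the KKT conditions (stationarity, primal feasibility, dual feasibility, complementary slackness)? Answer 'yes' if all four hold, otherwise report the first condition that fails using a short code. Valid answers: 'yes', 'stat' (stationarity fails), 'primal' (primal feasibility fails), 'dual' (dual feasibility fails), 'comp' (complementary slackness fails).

Gradient of f: grad f(x) = Q x + c = (3, 7)
Constraint values g_i(x) = a_i^T x - b_i:
  g_1((-2, 1)) = -2
  g_2((-2, 1)) = 0
Stationarity residual: grad f(x) + sum_i lambda_i a_i = (0, 0)
  -> stationarity OK
Primal feasibility (all g_i <= 0): OK
Dual feasibility (all lambda_i >= 0): OK
Complementary slackness (lambda_i * g_i(x) = 0 for all i): FAILS

Verdict: the first failing condition is complementary_slackness -> comp.

comp


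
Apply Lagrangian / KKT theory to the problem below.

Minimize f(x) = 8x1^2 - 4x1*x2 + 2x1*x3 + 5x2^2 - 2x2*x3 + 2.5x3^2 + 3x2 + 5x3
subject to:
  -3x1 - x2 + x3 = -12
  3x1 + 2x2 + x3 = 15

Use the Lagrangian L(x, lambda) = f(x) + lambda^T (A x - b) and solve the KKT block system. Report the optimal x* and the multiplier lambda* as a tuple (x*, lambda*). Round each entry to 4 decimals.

Form the Lagrangian:
  L(x, lambda) = (1/2) x^T Q x + c^T x + lambda^T (A x - b)
Stationarity (grad_x L = 0): Q x + c + A^T lambda = 0.
Primal feasibility: A x = b.

This gives the KKT block system:
  [ Q   A^T ] [ x     ]   [-c ]
  [ A    0  ] [ lambda ] = [ b ]

Solving the linear system:
  x*      = (3.0112, 2.9775, 0.0112)
  lambda* = (3.4869, -8.6105)
  f(x*)   = 89.9944

x* = (3.0112, 2.9775, 0.0112), lambda* = (3.4869, -8.6105)


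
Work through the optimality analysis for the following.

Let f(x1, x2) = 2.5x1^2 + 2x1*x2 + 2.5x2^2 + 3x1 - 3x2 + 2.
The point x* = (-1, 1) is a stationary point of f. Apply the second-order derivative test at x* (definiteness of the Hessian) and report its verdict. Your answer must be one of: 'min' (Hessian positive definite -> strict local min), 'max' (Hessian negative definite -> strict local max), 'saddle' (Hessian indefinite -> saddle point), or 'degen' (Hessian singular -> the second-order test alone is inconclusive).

Compute the Hessian H = grad^2 f:
  H = [[5, 2], [2, 5]]
Verify stationarity: grad f(x*) = H x* + g = (0, 0).
Eigenvalues of H: 3, 7.
Both eigenvalues > 0, so H is positive definite -> x* is a strict local min.

min


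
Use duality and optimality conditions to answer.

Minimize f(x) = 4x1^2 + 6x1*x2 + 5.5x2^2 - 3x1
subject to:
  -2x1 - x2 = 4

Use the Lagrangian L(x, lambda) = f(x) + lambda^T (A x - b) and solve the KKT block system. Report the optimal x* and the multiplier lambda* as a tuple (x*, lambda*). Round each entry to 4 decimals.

Form the Lagrangian:
  L(x, lambda) = (1/2) x^T Q x + c^T x + lambda^T (A x - b)
Stationarity (grad_x L = 0): Q x + c + A^T lambda = 0.
Primal feasibility: A x = b.

This gives the KKT block system:
  [ Q   A^T ] [ x     ]   [-c ]
  [ A    0  ] [ lambda ] = [ b ]

Solving the linear system:
  x*      = (-2.1786, 0.3571)
  lambda* = (-9.1429)
  f(x*)   = 21.5536

x* = (-2.1786, 0.3571), lambda* = (-9.1429)


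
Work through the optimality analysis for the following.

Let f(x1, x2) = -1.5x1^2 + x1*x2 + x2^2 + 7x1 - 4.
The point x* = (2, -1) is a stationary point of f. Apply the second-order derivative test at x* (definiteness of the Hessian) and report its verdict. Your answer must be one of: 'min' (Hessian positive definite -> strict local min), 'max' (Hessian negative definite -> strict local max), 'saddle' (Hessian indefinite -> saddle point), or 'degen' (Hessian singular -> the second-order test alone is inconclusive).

Compute the Hessian H = grad^2 f:
  H = [[-3, 1], [1, 2]]
Verify stationarity: grad f(x*) = H x* + g = (0, 0).
Eigenvalues of H: -3.1926, 2.1926.
Eigenvalues have mixed signs, so H is indefinite -> x* is a saddle point.

saddle


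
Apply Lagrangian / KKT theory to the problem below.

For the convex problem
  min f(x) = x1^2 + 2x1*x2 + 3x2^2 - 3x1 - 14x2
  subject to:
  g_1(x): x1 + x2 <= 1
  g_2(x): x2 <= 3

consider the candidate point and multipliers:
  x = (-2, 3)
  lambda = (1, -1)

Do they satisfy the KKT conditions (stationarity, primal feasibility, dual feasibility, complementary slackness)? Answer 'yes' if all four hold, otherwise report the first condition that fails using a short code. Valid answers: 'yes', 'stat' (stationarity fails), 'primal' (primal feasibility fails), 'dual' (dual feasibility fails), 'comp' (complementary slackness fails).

Gradient of f: grad f(x) = Q x + c = (-1, 0)
Constraint values g_i(x) = a_i^T x - b_i:
  g_1((-2, 3)) = 0
  g_2((-2, 3)) = 0
Stationarity residual: grad f(x) + sum_i lambda_i a_i = (0, 0)
  -> stationarity OK
Primal feasibility (all g_i <= 0): OK
Dual feasibility (all lambda_i >= 0): FAILS
Complementary slackness (lambda_i * g_i(x) = 0 for all i): OK

Verdict: the first failing condition is dual_feasibility -> dual.

dual


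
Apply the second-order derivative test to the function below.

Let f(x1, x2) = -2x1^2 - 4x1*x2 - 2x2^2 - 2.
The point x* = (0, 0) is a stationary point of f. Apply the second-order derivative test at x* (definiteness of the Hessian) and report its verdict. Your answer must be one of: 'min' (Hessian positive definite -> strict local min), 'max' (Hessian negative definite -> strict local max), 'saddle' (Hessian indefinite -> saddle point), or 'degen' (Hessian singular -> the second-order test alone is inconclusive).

Compute the Hessian H = grad^2 f:
  H = [[-4, -4], [-4, -4]]
Verify stationarity: grad f(x*) = H x* + g = (0, 0).
Eigenvalues of H: -8, 0.
H has a zero eigenvalue (singular; negative semidefinite but not definite), so H is neither positive definite, negative definite, nor indefinite. The second-order test alone is inconclusive -> degen.
(Indeed, f is constant along the null direction of H through x*, so x* is not a strict local extremum.)

degen


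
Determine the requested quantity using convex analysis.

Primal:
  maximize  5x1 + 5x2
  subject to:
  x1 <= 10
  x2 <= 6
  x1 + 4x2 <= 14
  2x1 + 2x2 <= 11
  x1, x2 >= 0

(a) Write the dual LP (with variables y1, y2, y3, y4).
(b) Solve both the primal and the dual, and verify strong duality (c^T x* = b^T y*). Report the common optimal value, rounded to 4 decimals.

The standard primal-dual pair for 'max c^T x s.t. A x <= b, x >= 0' is:
  Dual:  min b^T y  s.t.  A^T y >= c,  y >= 0.

So the dual LP is:
  minimize  10y1 + 6y2 + 14y3 + 11y4
  subject to:
    y1 + y3 + 2y4 >= 5
    y2 + 4y3 + 2y4 >= 5
    y1, y2, y3, y4 >= 0

Solving the primal: x* = (5.5, 0).
  primal value c^T x* = 27.5.
Solving the dual: y* = (0, 0, 0, 2.5).
  dual value b^T y* = 27.5.
Strong duality: c^T x* = b^T y*. Confirmed.

27.5


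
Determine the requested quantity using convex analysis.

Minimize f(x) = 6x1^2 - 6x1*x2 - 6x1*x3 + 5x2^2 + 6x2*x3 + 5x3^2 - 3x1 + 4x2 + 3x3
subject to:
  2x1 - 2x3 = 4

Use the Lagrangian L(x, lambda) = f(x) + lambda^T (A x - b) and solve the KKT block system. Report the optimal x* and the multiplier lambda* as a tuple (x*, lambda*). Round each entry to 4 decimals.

Form the Lagrangian:
  L(x, lambda) = (1/2) x^T Q x + c^T x + lambda^T (A x - b)
Stationarity (grad_x L = 0): Q x + c + A^T lambda = 0.
Primal feasibility: A x = b.

This gives the KKT block system:
  [ Q   A^T ] [ x     ]   [-c ]
  [ A    0  ] [ lambda ] = [ b ]

Solving the linear system:
  x*      = (0.8, 0.8, -1.2)
  lambda* = (-4.5)
  f(x*)   = 7.6

x* = (0.8, 0.8, -1.2), lambda* = (-4.5)


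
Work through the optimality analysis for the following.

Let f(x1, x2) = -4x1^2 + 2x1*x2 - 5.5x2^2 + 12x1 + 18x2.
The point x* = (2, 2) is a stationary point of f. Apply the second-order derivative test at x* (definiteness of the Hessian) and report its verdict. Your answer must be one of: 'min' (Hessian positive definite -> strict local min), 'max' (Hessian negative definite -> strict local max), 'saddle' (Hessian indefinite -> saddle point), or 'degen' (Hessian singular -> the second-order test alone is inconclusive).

Compute the Hessian H = grad^2 f:
  H = [[-8, 2], [2, -11]]
Verify stationarity: grad f(x*) = H x* + g = (0, 0).
Eigenvalues of H: -12, -7.
Both eigenvalues < 0, so H is negative definite -> x* is a strict local max.

max


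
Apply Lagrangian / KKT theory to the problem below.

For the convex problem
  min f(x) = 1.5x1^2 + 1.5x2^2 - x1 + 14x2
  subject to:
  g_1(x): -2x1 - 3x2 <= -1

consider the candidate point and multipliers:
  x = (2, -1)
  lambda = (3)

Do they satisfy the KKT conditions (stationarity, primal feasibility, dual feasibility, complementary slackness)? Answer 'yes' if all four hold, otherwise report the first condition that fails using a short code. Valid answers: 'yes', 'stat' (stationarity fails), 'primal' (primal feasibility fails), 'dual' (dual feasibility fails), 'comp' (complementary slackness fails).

Gradient of f: grad f(x) = Q x + c = (5, 11)
Constraint values g_i(x) = a_i^T x - b_i:
  g_1((2, -1)) = 0
Stationarity residual: grad f(x) + sum_i lambda_i a_i = (-1, 2)
  -> stationarity FAILS
Primal feasibility (all g_i <= 0): OK
Dual feasibility (all lambda_i >= 0): OK
Complementary slackness (lambda_i * g_i(x) = 0 for all i): OK

Verdict: the first failing condition is stationarity -> stat.

stat


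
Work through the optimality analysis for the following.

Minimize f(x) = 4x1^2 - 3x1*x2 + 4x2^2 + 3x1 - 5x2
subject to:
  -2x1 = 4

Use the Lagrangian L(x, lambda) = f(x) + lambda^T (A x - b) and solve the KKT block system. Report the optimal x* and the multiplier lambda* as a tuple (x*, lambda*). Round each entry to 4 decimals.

Form the Lagrangian:
  L(x, lambda) = (1/2) x^T Q x + c^T x + lambda^T (A x - b)
Stationarity (grad_x L = 0): Q x + c + A^T lambda = 0.
Primal feasibility: A x = b.

This gives the KKT block system:
  [ Q   A^T ] [ x     ]   [-c ]
  [ A    0  ] [ lambda ] = [ b ]

Solving the linear system:
  x*      = (-2, -0.125)
  lambda* = (-6.3125)
  f(x*)   = 9.9375

x* = (-2, -0.125), lambda* = (-6.3125)


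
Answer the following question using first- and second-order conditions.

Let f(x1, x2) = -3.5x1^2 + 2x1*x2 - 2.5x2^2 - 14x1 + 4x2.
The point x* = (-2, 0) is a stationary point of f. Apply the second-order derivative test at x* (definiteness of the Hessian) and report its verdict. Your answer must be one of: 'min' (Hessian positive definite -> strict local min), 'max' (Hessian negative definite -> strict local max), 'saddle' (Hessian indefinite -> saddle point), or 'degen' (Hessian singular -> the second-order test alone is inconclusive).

Compute the Hessian H = grad^2 f:
  H = [[-7, 2], [2, -5]]
Verify stationarity: grad f(x*) = H x* + g = (0, 0).
Eigenvalues of H: -8.2361, -3.7639.
Both eigenvalues < 0, so H is negative definite -> x* is a strict local max.

max


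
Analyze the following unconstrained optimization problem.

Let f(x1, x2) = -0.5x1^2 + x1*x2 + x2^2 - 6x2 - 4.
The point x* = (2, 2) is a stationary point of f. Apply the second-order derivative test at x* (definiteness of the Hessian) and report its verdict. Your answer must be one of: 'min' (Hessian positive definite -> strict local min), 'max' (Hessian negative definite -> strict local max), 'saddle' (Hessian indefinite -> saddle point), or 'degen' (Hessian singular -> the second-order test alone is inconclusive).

Compute the Hessian H = grad^2 f:
  H = [[-1, 1], [1, 2]]
Verify stationarity: grad f(x*) = H x* + g = (0, 0).
Eigenvalues of H: -1.3028, 2.3028.
Eigenvalues have mixed signs, so H is indefinite -> x* is a saddle point.

saddle


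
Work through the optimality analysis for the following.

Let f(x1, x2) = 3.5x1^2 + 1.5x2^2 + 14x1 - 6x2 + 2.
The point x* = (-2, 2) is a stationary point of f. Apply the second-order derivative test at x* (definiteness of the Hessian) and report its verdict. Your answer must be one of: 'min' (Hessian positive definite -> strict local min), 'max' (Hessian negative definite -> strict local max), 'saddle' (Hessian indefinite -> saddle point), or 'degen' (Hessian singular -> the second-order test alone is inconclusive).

Compute the Hessian H = grad^2 f:
  H = [[7, 0], [0, 3]]
Verify stationarity: grad f(x*) = H x* + g = (0, 0).
Eigenvalues of H: 3, 7.
Both eigenvalues > 0, so H is positive definite -> x* is a strict local min.

min


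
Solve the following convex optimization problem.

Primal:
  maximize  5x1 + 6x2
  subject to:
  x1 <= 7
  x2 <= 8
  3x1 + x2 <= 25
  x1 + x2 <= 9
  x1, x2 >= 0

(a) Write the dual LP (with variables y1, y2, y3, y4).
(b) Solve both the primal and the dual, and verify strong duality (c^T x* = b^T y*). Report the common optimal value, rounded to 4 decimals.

The standard primal-dual pair for 'max c^T x s.t. A x <= b, x >= 0' is:
  Dual:  min b^T y  s.t.  A^T y >= c,  y >= 0.

So the dual LP is:
  minimize  7y1 + 8y2 + 25y3 + 9y4
  subject to:
    y1 + 3y3 + y4 >= 5
    y2 + y3 + y4 >= 6
    y1, y2, y3, y4 >= 0

Solving the primal: x* = (1, 8).
  primal value c^T x* = 53.
Solving the dual: y* = (0, 1, 0, 5).
  dual value b^T y* = 53.
Strong duality: c^T x* = b^T y*. Confirmed.

53


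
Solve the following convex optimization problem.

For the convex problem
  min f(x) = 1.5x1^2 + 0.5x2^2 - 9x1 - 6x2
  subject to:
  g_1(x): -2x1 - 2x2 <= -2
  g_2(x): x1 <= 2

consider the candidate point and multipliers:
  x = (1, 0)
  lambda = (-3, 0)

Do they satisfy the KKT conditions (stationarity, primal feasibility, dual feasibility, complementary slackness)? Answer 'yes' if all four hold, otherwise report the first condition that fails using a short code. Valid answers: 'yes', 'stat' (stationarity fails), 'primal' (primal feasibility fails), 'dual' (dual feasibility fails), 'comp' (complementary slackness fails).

Gradient of f: grad f(x) = Q x + c = (-6, -6)
Constraint values g_i(x) = a_i^T x - b_i:
  g_1((1, 0)) = 0
  g_2((1, 0)) = -1
Stationarity residual: grad f(x) + sum_i lambda_i a_i = (0, 0)
  -> stationarity OK
Primal feasibility (all g_i <= 0): OK
Dual feasibility (all lambda_i >= 0): FAILS
Complementary slackness (lambda_i * g_i(x) = 0 for all i): OK

Verdict: the first failing condition is dual_feasibility -> dual.

dual


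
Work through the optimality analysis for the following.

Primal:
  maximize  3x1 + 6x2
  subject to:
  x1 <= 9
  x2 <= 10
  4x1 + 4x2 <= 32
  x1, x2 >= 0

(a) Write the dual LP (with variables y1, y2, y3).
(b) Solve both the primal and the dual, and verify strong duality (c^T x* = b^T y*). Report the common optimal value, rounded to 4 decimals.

The standard primal-dual pair for 'max c^T x s.t. A x <= b, x >= 0' is:
  Dual:  min b^T y  s.t.  A^T y >= c,  y >= 0.

So the dual LP is:
  minimize  9y1 + 10y2 + 32y3
  subject to:
    y1 + 4y3 >= 3
    y2 + 4y3 >= 6
    y1, y2, y3 >= 0

Solving the primal: x* = (0, 8).
  primal value c^T x* = 48.
Solving the dual: y* = (0, 0, 1.5).
  dual value b^T y* = 48.
Strong duality: c^T x* = b^T y*. Confirmed.

48
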